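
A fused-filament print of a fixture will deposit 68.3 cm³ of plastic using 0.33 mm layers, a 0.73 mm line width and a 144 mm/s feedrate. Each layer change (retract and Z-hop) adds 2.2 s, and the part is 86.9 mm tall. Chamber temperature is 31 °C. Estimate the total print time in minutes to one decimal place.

42.5 minutes

Extrusion cross-section = 0.33 × 0.73 = 0.2409 mm².
Path length: 68300 mm³ / 0.2409 mm² → 283520.1 mm.
Time extruding: 283520.1 / 144 → 1968.9 s.
Number of layers: 86.9 / 0.33 → 264 (rounded up).
Layer-change overhead = 264 × 2.2 = 580.8 s.
Total = 1968.9 + 580.8 = 2549.7 s = 42.5 minutes.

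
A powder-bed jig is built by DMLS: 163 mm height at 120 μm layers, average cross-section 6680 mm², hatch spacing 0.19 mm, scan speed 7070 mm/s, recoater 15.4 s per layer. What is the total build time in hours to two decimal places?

7.69 hours

Layer count = ceil(163 / 0.12) = 1359.
Scan path per layer: 6680 / 0.19 → 35157.9 mm.
Scan time per layer = 35157.9 / 7070, so 4.9728 s.
Layer cycle = 4.9728 + 15.4 = 20.3728 s.
Total: 1359 × 20.3728 s = 27686.6352 s → 7.69 hours.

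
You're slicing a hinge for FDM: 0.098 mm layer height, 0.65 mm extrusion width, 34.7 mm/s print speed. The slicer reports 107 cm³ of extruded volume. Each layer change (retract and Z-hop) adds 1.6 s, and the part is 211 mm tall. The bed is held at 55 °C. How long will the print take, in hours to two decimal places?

Bead cross-section: 0.098 × 0.65 → 0.0637 mm².
Path length: 107000 mm³ / 0.0637 mm² → 1679748.8 mm.
Extrusion time = 1679748.8 / 34.7, so 48407.7 s.
Layers = ⌈211/0.098⌉ = 2154.
Z-hop total: 2154 × 1.6 → 3446.4 s.
Altogether 48407.7 + 3446.4 = 51854.1 s, i.e. 14.40 hours.

14.40 hours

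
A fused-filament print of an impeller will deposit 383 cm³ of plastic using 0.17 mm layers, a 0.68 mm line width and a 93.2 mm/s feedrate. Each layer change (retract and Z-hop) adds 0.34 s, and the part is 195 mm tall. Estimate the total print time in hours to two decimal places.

9.98 hours

Bead cross-section: 0.17 × 0.68 → 0.1156 mm².
Total extruded path = 383000/0.1156 = 3313148.8 mm.
Print-move time = 3313148.8 / 93.2, so 35548.8 s.
Number of layers: 195 / 0.17 → 1148 (rounded up).
Non-print overhead = 1148 × 0.34 = 390.32 s.
Total = 35548.8 + 390.32 = 35939.12 s = 9.98 hours.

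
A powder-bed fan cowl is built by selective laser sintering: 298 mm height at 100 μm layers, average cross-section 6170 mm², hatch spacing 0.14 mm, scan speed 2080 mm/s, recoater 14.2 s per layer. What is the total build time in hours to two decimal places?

Layer count = ceil(298 / 0.1) = 2980.
Per-layer scan distance = 6170 / 0.14, so 44071.4 mm.
Scan time per layer: 44071.4 / 2080 → 21.1882 s.
Time per layer: 21.1882 + 14.2 → 35.3882 s.
Build time = 2980 × 35.3882 = 105456.836 s = 29.29 hours.

29.29 hours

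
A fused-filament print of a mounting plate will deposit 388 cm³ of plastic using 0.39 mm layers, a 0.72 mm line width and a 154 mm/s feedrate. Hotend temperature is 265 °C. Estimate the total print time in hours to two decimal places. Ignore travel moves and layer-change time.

Bead cross-section = 0.39 × 0.72 = 0.2808 mm².
Path length: 388000 mm³ / 0.2808 mm² → 1381766.4 mm.
Print-move time = 1381766.4 / 154 = 8972.5 s.
8972.5 s = 2.49 hours.

2.49 hours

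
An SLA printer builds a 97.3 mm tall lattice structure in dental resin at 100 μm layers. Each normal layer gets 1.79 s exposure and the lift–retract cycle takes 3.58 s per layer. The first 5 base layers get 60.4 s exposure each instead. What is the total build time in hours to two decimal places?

Number of layers: 97.3 / 0.1 → 973 (rounded up).
Burn-in layers = 5 × (60.4 + 3.58), so 319.9 s.
Regular layers = 968 × (1.79 + 3.58) = 5198.16 s.
Total = 319.9 + 5198.16 = 5518.06 s = 1.53 hours.

1.53 hours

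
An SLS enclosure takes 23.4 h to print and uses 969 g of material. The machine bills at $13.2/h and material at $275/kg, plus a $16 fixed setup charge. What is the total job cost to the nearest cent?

Machine cost: 13.2 × 23.4 → $308.88.
Material cost = 275 × 969/1000, so $266.475.
Adding setup: 308.88 + 266.475 + 16 → 591.355 ≈ $591.36.

$591.36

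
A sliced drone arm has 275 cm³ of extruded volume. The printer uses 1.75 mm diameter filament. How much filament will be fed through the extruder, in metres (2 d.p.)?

Filament cross-section = π × (1.75/2)² = 2.4053 mm².
Length = 275 cm³ / 2.4053 mm² = 275000 / 2.4053 = 114330.85 mm = 114.33 m.

114.33 m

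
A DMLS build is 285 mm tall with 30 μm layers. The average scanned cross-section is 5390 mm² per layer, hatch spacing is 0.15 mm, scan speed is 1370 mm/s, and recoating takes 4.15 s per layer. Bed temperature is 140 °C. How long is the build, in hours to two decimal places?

Layers = ⌈285/0.03⌉ = 9500.
Scan path per layer: 5390 / 0.15 → 35933.3 mm.
Per-layer scan time = 35933.3 / 1370, so 26.2287 s.
Layer cycle = 26.2287 + 4.15 = 30.3787 s.
9500 layers × 30.3787 s/layer = 288597.65 s, i.e. 80.17 hours.

80.17 hours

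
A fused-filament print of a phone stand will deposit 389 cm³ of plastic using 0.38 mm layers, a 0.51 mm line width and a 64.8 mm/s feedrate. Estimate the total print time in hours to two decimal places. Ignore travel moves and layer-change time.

Bead cross-section: 0.38 × 0.51 → 0.1938 mm².
Path length: 389000 mm³ / 0.1938 mm² → 2007223.9 mm.
Time extruding: 2007223.9 / 64.8 → 30975.7 s.
Converting: 30975.7 s = 8.60 hours.

8.60 hours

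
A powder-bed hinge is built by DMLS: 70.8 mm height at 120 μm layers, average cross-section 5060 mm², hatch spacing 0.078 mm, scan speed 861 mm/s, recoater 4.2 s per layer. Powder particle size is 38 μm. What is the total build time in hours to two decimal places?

Layers = ⌈70.8/0.12⌉ = 590.
Hatch length per layer = 5060 / 0.078 = 64871.8 mm.
Scan time per layer = 64871.8 / 861, so 75.3447 s.
Per-layer time = 75.3447 + 4.2 = 79.5447 s.
590 layers × 79.5447 s/layer = 46931.373 s, i.e. 13.04 hours.

13.04 hours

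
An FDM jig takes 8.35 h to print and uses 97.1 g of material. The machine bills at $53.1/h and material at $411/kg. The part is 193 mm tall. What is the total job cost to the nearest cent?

Time charge: 53.1 × 8.35 → $443.385.
Material cost = 411 × 97.1/1000, so $39.9081.
Job cost: 443.385 + 39.9081 = 483.2931 ≈ $483.29.

$483.29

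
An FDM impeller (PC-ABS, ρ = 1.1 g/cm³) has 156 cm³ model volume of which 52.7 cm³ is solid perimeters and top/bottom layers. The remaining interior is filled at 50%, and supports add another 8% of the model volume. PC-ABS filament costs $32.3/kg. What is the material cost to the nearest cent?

Interior volume = 156 − 52.7, so 103.3 cm³.
Infill deposited: 0.50 × 103.3 → 51.65 cm³.
Support = 0.08 × 156 = 12.48 cm³.
Total extruded: 52.7 + 51.65 + 12.48 → 116.83 cm³.
Mass = 116.83 × 1.1 = 128.513 g.
Cost = 128.513 g / 1000 × $32.3/kg = $4.15.

$4.15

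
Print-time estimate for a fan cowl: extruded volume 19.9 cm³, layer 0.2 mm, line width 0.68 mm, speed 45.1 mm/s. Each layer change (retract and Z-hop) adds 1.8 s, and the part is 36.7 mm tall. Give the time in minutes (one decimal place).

Bead cross-section = 0.2 × 0.68, so 0.136 mm².
Total extruded path = 19900/0.136 = 146323.5 mm.
Time extruding = 146323.5 / 45.1 = 3244.4 s.
Layer count = ceil(36.7 / 0.2) = 184.
Layer-change overhead: 184 × 1.8 → 331.2 s.
Altogether 3244.4 + 331.2 = 3575.6 s, i.e. 59.6 minutes.

59.6 minutes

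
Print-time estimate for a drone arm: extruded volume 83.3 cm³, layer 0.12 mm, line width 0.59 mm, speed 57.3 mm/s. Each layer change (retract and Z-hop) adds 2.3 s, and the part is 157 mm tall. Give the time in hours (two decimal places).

Extrusion cross-section = 0.12 × 0.59 = 0.0708 mm².
Total extruded path = 83300/0.0708 = 1176553.7 mm.
Extrusion time: 1176553.7 / 57.3 → 20533.2 s.
Layer count = ceil(157 / 0.12) = 1309.
Layer-change overhead = 1309 × 2.3 = 3010.7 s.
Altogether 20533.2 + 3010.7 = 23543.9 s, i.e. 6.54 hours.

6.54 hours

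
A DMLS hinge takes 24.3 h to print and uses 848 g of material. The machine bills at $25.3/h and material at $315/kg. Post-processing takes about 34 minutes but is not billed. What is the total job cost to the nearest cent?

$881.91

Time charge = 25.3 × 24.3 = $614.79.
Material charge = 315 × 848/1000 = $267.12.
Total = 614.79 + 267.12 = $881.91.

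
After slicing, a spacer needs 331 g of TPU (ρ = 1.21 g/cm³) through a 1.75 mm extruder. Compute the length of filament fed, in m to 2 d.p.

113.73 m

Extruded volume: 331/1.21 = 273.5537 cm³ (273553.7 mm³).
A = π r² = π × 0.875² = 2.4053 mm².
L = V/A = 273553.7/2.4053 = 113729.56 mm → 113.73 m.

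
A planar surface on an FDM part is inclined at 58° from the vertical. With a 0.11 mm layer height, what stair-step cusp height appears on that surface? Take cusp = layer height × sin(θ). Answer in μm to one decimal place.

93.3 μm

h_c = t·sin θ = 0.11 × 0.8480 = 0.09328 mm (93.3 μm).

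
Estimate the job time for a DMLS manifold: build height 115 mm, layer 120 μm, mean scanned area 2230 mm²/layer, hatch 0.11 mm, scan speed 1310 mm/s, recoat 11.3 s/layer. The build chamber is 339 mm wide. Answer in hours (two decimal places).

7.13 hours

Layer count = ceil(115 / 0.12) = 959.
Scan path per layer = 2230 / 0.11, so 20272.7 mm.
Laser time per layer: 20272.7 / 1310 → 15.4753 s.
Layer cycle: 15.4753 + 11.3 → 26.7753 s.
959 layers × 26.7753 s/layer = 25677.5127 s, i.e. 7.13 hours.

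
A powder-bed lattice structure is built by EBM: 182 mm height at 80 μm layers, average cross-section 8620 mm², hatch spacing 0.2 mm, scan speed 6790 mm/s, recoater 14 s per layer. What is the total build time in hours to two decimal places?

Layer count = ceil(182 / 0.08) = 2275.
Per-layer scan distance: 8620 / 0.2 → 43100 mm.
Scan time per layer = 43100 / 6790 = 6.3476 s.
Time per layer: 6.3476 + 14 → 20.3476 s.
Total: 2275 × 20.3476 s = 46290.79 s → 12.86 hours.

12.86 hours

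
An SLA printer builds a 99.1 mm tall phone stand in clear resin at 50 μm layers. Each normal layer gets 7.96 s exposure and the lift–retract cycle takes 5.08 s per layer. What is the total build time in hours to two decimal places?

Layer count = ceil(99.1 / 0.05) = 1982.
Per-layer time = 7.96 + 5.08 = 13.04 s.
Total = 1982 × 13.04 = 25845.28 s = 7.18 hours.

7.18 hours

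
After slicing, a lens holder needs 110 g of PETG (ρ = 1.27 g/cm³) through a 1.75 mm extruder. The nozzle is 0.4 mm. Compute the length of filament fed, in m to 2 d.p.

Extruded volume: 110/1.27 = 86.6142 cm³ (86614.2 mm³).
Filament cross-section = π × (1.75/2)² = 2.4053 mm².
Length = 86614.2 / 2.4053 = 36009.73 mm = 36.01 m.

36.01 m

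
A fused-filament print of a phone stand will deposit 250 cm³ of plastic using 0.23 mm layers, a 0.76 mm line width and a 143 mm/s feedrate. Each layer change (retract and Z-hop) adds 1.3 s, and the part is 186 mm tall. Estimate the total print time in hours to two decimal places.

Bead cross-section = 0.23 × 0.76 = 0.1748 mm².
Path length: 250000 mm³ / 0.1748 mm² → 1430205.9 mm.
Extrusion time: 1430205.9 / 143 → 10001.4 s.
Number of layers: 186 / 0.23 → 809 (rounded up).
Layer-change overhead: 809 × 1.3 → 1051.7 s.
Altogether 10001.4 + 1051.7 = 11053.1 s, i.e. 3.07 hours.

3.07 hours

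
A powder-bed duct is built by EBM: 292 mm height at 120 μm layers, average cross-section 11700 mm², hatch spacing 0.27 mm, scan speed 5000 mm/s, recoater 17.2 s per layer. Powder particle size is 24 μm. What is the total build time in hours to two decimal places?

Layers = ⌈292/0.12⌉ = 2434.
Per-layer scan distance = 11700 / 0.27, so 43333.3 mm.
Scan time per layer: 43333.3 / 5000 → 8.6667 s.
Layer cycle: 8.6667 + 17.2 → 25.8667 s.
Total: 2434 × 25.8667 s = 62959.5478 s → 17.49 hours.

17.49 hours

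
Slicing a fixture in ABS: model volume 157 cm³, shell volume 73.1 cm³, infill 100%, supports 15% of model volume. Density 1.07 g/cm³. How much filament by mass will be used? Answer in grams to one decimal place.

193.2 g

Infill region: 157 − 73.1 → 83.9 cm³.
Infill deposited = 1.00 × 83.9, so 83.9 cm³.
Support = 0.15 × 157 = 23.55 cm³.
Total extruded = 73.1 + 83.9 + 23.55 = 180.55 cm³.
Mass: 180.55 × 1.07 → 193.1885 g.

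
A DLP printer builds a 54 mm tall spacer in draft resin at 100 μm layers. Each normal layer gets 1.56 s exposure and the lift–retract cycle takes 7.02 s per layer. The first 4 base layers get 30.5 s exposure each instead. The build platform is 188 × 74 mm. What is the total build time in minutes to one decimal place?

Layer count = ceil(54 / 0.1) = 540.
Burn-in layers = 4 × (30.5 + 7.02) = 150.08 s.
Regular layers = 536 × (1.56 + 7.02) = 4598.88 s.
Sum: 150.08 + 4598.88 = 4748.96 s → 79.1 minutes.

79.1 minutes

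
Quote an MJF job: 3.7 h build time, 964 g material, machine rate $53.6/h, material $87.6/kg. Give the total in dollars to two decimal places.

Machine-time cost: 53.6 × 3.7 → $198.32.
Material cost = 87.6 × 964/1000, so $84.4464.
Job cost: 198.32 + 84.4464 = 282.7664 ≈ $282.77.

$282.77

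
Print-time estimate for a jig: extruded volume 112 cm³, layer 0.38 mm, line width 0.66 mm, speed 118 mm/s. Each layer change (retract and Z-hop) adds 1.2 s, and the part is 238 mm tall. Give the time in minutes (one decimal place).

75.6 minutes

Extrusion cross-section = 0.38 × 0.66 = 0.2508 mm².
Toolpath length = 112 cm³ / 0.2508 mm² = 112000 / 0.2508 = 446571 mm.
Print-move time = 446571 / 118, so 3784.5 s.
Layer count = ceil(238 / 0.38) = 627.
Layer-change overhead = 627 × 1.2 = 752.4 s.
Total = 3784.5 + 752.4 = 4536.9 s = 75.6 minutes.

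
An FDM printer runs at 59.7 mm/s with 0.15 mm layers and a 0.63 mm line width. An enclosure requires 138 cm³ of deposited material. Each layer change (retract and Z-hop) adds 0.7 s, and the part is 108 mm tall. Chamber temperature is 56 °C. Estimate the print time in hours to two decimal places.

Bead cross-section: 0.15 × 0.63 → 0.0945 mm².
Toolpath length = 138 cm³ / 0.0945 mm² = 138000 / 0.0945 = 1460317.5 mm.
Print-move time = 1460317.5 / 59.7 = 24460.9 s.
Layer count = ceil(108 / 0.15) = 720.
Layer-change overhead = 720 × 0.7 = 504 s.
Total = 24460.9 + 504 = 24964.9 s = 6.93 hours.

6.93 hours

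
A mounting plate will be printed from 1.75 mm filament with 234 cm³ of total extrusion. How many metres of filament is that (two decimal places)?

97.29 m

Cross-section of 1.75 mm filament: π·(1.75/2)² = 2.4053 mm².
Length = 234 cm³ / 2.4053 mm² = 234000 / 2.4053 = 97285.16 mm = 97.29 m.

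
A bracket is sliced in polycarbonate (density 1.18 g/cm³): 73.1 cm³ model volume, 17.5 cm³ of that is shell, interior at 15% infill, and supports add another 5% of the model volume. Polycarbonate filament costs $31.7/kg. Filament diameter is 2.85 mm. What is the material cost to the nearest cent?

$1.10

Infill region = 73.1 − 17.5 = 55.6 cm³.
Infill volume: 0.15 × 55.6 → 8.34 cm³.
Support = 0.05 × 73.1, so 3.655 cm³.
Total extruded: 17.5 + 8.34 + 3.655 → 29.495 cm³.
Mass = 29.495 × 1.18 = 34.8041 g.
Cost = 34.8041 g / 1000 × $31.7/kg = $1.10.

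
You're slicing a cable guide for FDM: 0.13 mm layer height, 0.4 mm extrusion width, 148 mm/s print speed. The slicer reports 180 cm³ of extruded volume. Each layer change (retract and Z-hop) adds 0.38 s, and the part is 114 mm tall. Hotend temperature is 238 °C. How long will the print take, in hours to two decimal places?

Bead cross-section = 0.13 × 0.4, so 0.052 mm².
Toolpath length = 180 cm³ / 0.052 mm² = 180000 / 0.052 = 3461538.5 mm.
Extrusion time: 3461538.5 / 148 → 23388.8 s.
Layers = ⌈114/0.13⌉ = 877.
Layer-change overhead = 877 × 0.38, so 333.26 s.
Total = 23388.8 + 333.26 = 23722.06 s = 6.59 hours.

6.59 hours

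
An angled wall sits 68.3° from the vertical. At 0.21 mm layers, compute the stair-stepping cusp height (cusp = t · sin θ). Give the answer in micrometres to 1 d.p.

195.1 μm

h_c = t·sin θ = 0.21 × 0.9291 = 0.195111 mm (195.1 μm).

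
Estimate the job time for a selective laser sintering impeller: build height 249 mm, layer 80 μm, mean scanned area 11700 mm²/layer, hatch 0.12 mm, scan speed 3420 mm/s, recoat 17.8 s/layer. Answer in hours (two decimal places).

Number of layers: 249 / 0.08 → 3113 (rounded up).
Hatch length per layer = 11700 / 0.12 = 97500 mm.
Scan time per layer = 97500 / 3420 = 28.5088 s.
Time per layer = 28.5088 + 17.8, so 46.3088 s.
3113 layers × 46.3088 s/layer = 144159.2944 s, i.e. 40.04 hours.

40.04 hours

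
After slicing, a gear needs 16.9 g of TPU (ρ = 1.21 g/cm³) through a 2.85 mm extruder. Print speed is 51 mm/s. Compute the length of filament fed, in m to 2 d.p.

2.19 m

Extruded volume: 16.9/1.21 = 13.9669 cm³ (13966.9 mm³).
A = π r² = π × 1.425² = 6.3794 mm².
L = V/A = 13966.9/6.3794 = 2189.38 mm → 2.19 m.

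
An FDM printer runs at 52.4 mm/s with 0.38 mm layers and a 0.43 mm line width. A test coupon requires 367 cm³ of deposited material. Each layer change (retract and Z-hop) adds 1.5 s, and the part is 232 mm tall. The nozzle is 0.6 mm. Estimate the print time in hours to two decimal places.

Extrusion cross-section = 0.38 × 0.43, so 0.1634 mm².
Total extruded path = 367000/0.1634 = 2246022 mm.
Print-move time = 2246022 / 52.4, so 42863 s.
Layers = ⌈232/0.38⌉ = 611.
Z-hop total = 611 × 1.5 = 916.5 s.
Altogether 42863 + 916.5 = 43779.5 s, i.e. 12.16 hours.

12.16 hours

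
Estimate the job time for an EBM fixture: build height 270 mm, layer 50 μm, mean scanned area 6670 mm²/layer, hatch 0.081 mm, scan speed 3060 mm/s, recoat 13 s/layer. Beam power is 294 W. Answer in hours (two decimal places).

Layer count = ceil(270 / 0.05) = 5400.
Per-layer scan distance = 6670 / 0.081 = 82345.7 mm.
Beam time per layer: 82345.7 / 3060 → 26.9104 s.
Per-layer time = 26.9104 + 13 = 39.9104 s.
5400 layers × 39.9104 s/layer = 215516.16 s, i.e. 59.87 hours.

59.87 hours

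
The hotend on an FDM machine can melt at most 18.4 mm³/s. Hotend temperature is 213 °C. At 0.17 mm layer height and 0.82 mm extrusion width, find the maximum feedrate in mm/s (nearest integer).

Extrusion cross-section = 0.17 × 0.82 = 0.1394 mm².
v_max = Q/A = 18.4/0.1394 = 131.99 mm/s → 132 mm/s.

132 mm/s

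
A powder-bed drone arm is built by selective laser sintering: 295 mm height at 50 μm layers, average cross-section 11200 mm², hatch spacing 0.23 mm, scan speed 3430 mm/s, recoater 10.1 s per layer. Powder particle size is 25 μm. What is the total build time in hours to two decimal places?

Layers = ⌈295/0.05⌉ = 5900.
Hatch length per layer = 11200 / 0.23, so 48695.7 mm.
Laser time per layer = 48695.7 / 3430 = 14.197 s.
Layer cycle: 14.197 + 10.1 → 24.297 s.
Build time = 5900 × 24.297 = 143352.3 s = 39.82 hours.

39.82 hours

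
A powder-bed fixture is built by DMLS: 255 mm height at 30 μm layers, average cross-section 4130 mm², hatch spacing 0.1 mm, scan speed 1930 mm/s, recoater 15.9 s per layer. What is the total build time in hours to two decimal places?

88.07 hours

Layers = ⌈255/0.03⌉ = 8500.
Hatch length per layer = 4130 / 0.1, so 41300 mm.
Scan time per layer: 41300 / 1930 → 21.399 s.
Layer cycle = 21.399 + 15.9, so 37.299 s.
Build time = 8500 × 37.299 = 317041.5 s = 88.07 hours.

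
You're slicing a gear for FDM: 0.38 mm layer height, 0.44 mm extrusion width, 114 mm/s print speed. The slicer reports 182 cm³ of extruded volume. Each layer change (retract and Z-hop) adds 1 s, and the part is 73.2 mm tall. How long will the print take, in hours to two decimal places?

2.71 hours

Extrusion cross-section: 0.38 × 0.44 → 0.1672 mm².
Total extruded path = 182000/0.1672 = 1088516.7 mm.
Print-move time = 1088516.7 / 114 = 9548.4 s.
Number of layers: 73.2 / 0.38 → 193 (rounded up).
Non-print overhead: 193 × 1 → 193 s.
Altogether 9548.4 + 193 = 9741.4 s, i.e. 2.71 hours.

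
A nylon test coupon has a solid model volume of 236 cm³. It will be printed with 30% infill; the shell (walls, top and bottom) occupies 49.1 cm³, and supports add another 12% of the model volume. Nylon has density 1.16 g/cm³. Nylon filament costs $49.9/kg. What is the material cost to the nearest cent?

Interior volume: 236 − 49.1 → 186.9 cm³.
Infill deposited = 0.30 × 186.9 = 56.07 cm³.
Support: 0.12 × 236 → 28.32 cm³.
Total printed volume = 49.1 + 56.07 + 28.32 = 133.49 cm³.
Mass: 133.49 × 1.16 → 154.8484 g.
Cost = 154.8484 g / 1000 × $49.9/kg = $7.73.

$7.73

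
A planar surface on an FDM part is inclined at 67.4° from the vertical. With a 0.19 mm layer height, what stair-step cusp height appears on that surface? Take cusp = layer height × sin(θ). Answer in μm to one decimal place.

175.4 μm

Cusp = layer height × sin(67.4°) = 0.19 × 0.9232 = 0.175408 mm = 175.4 μm.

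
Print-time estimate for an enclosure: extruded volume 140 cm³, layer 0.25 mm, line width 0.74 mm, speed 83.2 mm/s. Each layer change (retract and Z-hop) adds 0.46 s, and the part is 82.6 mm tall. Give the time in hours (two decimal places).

Line area: 0.25 × 0.74 → 0.185 mm².
Total extruded path = 140000/0.185 = 756756.8 mm.
Time extruding = 756756.8 / 83.2, so 9095.6 s.
Layer count = ceil(82.6 / 0.25) = 331.
Layer-change overhead = 331 × 0.46, so 152.26 s.
Altogether 9095.6 + 152.26 = 9247.86 s, i.e. 2.57 hours.

2.57 hours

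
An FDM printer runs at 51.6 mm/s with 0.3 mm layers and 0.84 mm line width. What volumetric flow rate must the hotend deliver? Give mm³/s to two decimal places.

A = 0.3 × 0.84 = 0.252 mm².
Volumetric flow = 51.6 × 0.252 = 13.00 mm³/s.

13.00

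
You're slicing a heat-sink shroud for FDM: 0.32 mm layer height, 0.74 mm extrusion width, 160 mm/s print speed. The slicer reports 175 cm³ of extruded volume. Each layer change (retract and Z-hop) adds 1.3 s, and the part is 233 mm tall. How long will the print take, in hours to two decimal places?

Line area = 0.32 × 0.74, so 0.2368 mm².
Total extruded path = 175000/0.2368 = 739020.3 mm.
Time extruding: 739020.3 / 160 → 4618.9 s.
Number of layers: 233 / 0.32 → 729 (rounded up).
Z-hop total = 729 × 1.3 = 947.7 s.
Total = 4618.9 + 947.7 = 5566.6 s = 1.55 hours.

1.55 hours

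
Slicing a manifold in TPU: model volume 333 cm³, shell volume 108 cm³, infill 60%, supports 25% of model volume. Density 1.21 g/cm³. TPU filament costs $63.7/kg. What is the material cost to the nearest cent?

Volume inside the shell = 333 − 108, so 225 cm³.
Deposited infill: 0.60 × 225 → 135 cm³.
Support: 0.25 × 333 → 83.25 cm³.
Deposited volume: 108 + 135 + 83.25 → 326.25 cm³.
Mass: 326.25 × 1.21 → 394.7625 g.
Cost = 394.7625 g / 1000 × $63.7/kg = $25.15.

$25.15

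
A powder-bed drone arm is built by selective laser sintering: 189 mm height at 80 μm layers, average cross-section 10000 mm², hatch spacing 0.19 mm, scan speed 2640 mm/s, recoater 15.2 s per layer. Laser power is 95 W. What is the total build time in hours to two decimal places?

23.06 hours

Layer count = ceil(189 / 0.08) = 2363.
Hatch length per layer: 10000 / 0.19 → 52631.6 mm.
Per-layer scan time: 52631.6 / 2640 → 19.9362 s.
Per-layer time = 19.9362 + 15.2, so 35.1362 s.
Total: 2363 × 35.1362 s = 83026.8406 s → 23.06 hours.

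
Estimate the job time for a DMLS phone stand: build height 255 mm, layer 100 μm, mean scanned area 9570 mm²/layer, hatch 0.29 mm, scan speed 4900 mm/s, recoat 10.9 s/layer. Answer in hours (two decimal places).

Layer count = ceil(255 / 0.1) = 2550.
Scan path per layer = 9570 / 0.29 = 33000 mm.
Laser time per layer = 33000 / 4900, so 6.7347 s.
Layer cycle: 6.7347 + 10.9 → 17.6347 s.
2550 layers × 17.6347 s/layer = 44968.485 s, i.e. 12.49 hours.

12.49 hours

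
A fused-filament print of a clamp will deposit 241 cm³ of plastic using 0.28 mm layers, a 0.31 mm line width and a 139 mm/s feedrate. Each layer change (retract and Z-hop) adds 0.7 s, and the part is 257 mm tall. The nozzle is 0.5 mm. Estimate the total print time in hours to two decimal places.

Line area: 0.28 × 0.31 → 0.0868 mm².
Toolpath length = 241 cm³ / 0.0868 mm² = 241000 / 0.0868 = 2776497.7 mm.
Print-move time: 2776497.7 / 139 → 19974.8 s.
Layer count = ceil(257 / 0.28) = 918.
Z-hop total: 918 × 0.7 → 642.6 s.
Altogether 19974.8 + 642.6 = 20617.4 s, i.e. 5.73 hours.

5.73 hours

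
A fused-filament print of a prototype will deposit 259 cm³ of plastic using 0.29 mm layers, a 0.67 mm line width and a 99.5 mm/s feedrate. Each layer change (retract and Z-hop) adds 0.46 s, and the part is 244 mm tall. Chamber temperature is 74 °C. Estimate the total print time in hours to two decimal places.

Extrusion cross-section = 0.29 × 0.67 = 0.1943 mm².
Total extruded path = 259000/0.1943 = 1332990.2 mm.
Time extruding = 1332990.2 / 99.5, so 13396.9 s.
Number of layers: 244 / 0.29 → 842 (rounded up).
Layer-change overhead = 842 × 0.46, so 387.32 s.
Total = 13396.9 + 387.32 = 13784.22 s = 3.83 hours.

3.83 hours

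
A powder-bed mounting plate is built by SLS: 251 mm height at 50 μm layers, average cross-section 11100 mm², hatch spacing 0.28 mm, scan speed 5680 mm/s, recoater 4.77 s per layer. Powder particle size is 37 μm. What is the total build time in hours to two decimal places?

16.38 hours

Layer count = ceil(251 / 0.05) = 5020.
Hatch length per layer = 11100 / 0.28, so 39642.9 mm.
Per-layer scan time: 39642.9 / 5680 → 6.9794 s.
Per-layer time = 6.9794 + 4.77, so 11.7494 s.
5020 layers × 11.7494 s/layer = 58981.988 s, i.e. 16.38 hours.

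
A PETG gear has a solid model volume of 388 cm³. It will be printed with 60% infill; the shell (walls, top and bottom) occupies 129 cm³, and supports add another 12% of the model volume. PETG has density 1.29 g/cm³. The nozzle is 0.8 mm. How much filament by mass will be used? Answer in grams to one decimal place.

426.9 g

Interior volume = 388 − 129 = 259 cm³.
Infill deposited: 0.60 × 259 → 155.4 cm³.
Support = 0.12 × 388 = 46.56 cm³.
Deposited volume = 129 + 155.4 + 46.56, so 330.96 cm³.
Mass = 330.96 × 1.29 = 426.9384 g.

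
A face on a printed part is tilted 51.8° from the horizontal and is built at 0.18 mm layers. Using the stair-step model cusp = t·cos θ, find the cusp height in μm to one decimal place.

h_c = t·cos θ = 0.18 × 0.6184 = 0.111312 mm (111.3 μm).

111.3 μm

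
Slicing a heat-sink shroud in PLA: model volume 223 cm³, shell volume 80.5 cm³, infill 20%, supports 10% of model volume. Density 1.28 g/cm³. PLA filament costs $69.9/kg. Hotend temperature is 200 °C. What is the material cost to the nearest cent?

Infill region = 223 − 80.5 = 142.5 cm³.
Infill volume = 0.20 × 142.5, so 28.5 cm³.
Support: 0.10 × 223 → 22.3 cm³.
Total printed volume: 80.5 + 28.5 + 22.3 → 131.3 cm³.
Mass = 131.3 × 1.28, so 168.064 g.
At $69.9/kg: 168.064/1000 × 69.9 = $11.75.

$11.75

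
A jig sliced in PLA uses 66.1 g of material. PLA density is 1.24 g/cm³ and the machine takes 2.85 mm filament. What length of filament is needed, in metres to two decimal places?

Volume = 66.1 g / 1.24 g·cm⁻³ = 53.3065 cm³ = 53306.5 mm³.
Filament cross-section = π × (2.85/2)² = 6.3794 mm².
Length = 53306.5 / 6.3794 = 8356.04 mm = 8.36 m.

8.36 m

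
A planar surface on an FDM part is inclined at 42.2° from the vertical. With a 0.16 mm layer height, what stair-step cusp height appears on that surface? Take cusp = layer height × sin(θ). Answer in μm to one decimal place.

107.5 μm

Cusp = layer height × sin(42.2°) = 0.16 × 0.6717 = 0.107472 mm = 107.5 μm.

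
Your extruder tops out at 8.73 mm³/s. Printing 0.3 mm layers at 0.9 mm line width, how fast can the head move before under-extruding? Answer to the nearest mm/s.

Bead cross-section = 0.3 × 0.9, so 0.27 mm².
v_max = Q/A = 8.73/0.27 = 32.33 mm/s → 32 mm/s.

32 mm/s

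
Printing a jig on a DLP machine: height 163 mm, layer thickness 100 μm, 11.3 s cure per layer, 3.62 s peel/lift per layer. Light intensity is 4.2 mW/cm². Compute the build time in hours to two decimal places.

Layers = ⌈163/0.1⌉ = 1630.
Cycle time: 11.3 + 3.62 → 14.92 s.
Total = 1630 × 14.92 = 24319.6 s = 6.76 hours.

6.76 hours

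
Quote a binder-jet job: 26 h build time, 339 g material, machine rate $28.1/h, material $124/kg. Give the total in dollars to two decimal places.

$772.64

Machine cost = 28.1 × 26, so $730.60.
Feedstock cost = 124 × 339/1000, so $42.036.
Job cost: 730.60 + 42.036 = 772.636 ≈ $772.64.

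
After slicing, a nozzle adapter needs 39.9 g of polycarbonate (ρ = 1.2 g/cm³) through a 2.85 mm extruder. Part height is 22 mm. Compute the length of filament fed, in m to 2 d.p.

Extruded volume: 39.9/1.2 = 33.25 cm³ (33250 mm³).
A = π r² = π × 1.425² = 6.3794 mm².
Length = 33250 / 6.3794 = 5212.09 mm = 5.21 m.

5.21 m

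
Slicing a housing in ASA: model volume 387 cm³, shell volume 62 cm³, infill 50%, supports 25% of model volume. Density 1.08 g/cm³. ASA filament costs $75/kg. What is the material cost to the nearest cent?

Infill region: 387 − 62 → 325 cm³.
Deposited infill = 0.50 × 325 = 162.5 cm³.
Support = 0.25 × 387 = 96.75 cm³.
Total printed volume = 62 + 162.5 + 96.75 = 321.25 cm³.
Mass: 321.25 × 1.08 → 346.95 g.
At $75/kg: 346.95/1000 × 75 = $26.02.

$26.02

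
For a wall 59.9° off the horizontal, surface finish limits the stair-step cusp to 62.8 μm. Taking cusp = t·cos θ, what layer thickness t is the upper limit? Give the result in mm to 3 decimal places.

cos(59.9°) = 0.5015; t_max = 0.0628/0.5015 = 0.125 mm.

0.125 mm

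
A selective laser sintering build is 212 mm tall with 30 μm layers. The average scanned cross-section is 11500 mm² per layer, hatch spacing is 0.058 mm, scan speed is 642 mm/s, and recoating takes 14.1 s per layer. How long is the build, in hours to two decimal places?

633.95 hours

Layer count = ceil(212 / 0.03) = 7067.
Hatch length per layer = 11500 / 0.058 = 198275.9 mm.
Laser time per layer: 198275.9 / 642 → 308.841 s.
Per-layer time: 308.841 + 14.1 → 322.941 s.
Build time = 7067 × 322.941 = 2282224.047 s = 633.95 hours.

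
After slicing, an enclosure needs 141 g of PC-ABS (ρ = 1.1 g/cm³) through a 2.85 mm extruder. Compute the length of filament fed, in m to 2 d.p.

20.09 m

Extruded volume: 141/1.1 = 128.1818 cm³ (128181.8 mm³).
A = π r² = π × 1.425² = 6.3794 mm².
L = V/A = 128181.8/6.3794 = 20093.08 mm → 20.09 m.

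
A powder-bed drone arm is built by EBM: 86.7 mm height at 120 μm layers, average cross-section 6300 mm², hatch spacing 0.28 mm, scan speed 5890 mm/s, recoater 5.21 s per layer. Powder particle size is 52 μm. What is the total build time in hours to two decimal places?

Layer count = ceil(86.7 / 0.12) = 723.
Hatch length per layer = 6300 / 0.28 = 22500 mm.
Per-layer scan time: 22500 / 5890 → 3.82 s.
Per-layer time = 3.82 + 5.21 = 9.03 s.
Total: 723 × 9.03 s = 6528.69 s → 1.81 hours.

1.81 hours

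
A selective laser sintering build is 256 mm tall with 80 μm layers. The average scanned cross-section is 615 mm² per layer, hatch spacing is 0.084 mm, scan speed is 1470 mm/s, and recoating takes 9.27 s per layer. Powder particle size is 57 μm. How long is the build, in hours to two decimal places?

Layers = ⌈256/0.08⌉ = 3200.
Scan path per layer: 615 / 0.084 → 7321.4 mm.
Laser time per layer = 7321.4 / 1470, so 4.9805 s.
Time per layer = 4.9805 + 9.27, so 14.2505 s.
Total: 3200 × 14.2505 s = 45601.6 s → 12.67 hours.

12.67 hours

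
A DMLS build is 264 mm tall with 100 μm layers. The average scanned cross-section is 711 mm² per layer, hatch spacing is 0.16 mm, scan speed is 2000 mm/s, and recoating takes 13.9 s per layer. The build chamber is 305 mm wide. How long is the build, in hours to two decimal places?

11.82 hours

Layers = ⌈264/0.1⌉ = 2640.
Scan path per layer = 711 / 0.16, so 4443.8 mm.
Scan time per layer: 4443.8 / 2000 → 2.2219 s.
Time per layer = 2.2219 + 13.9, so 16.1219 s.
Build time = 2640 × 16.1219 = 42561.816 s = 11.82 hours.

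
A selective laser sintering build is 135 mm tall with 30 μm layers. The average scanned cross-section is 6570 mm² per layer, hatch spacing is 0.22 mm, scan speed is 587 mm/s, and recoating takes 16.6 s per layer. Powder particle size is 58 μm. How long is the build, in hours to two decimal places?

84.34 hours

Layer count = ceil(135 / 0.03) = 4500.
Hatch length per layer = 6570 / 0.22, so 29863.6 mm.
Scan time per layer = 29863.6 / 587 = 50.875 s.
Time per layer: 50.875 + 16.6 → 67.475 s.
4500 layers × 67.475 s/layer = 303637.5 s, i.e. 84.34 hours.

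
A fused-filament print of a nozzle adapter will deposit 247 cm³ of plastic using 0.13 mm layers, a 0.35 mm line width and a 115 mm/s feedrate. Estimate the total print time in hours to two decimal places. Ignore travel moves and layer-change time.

13.11 hours

Extrusion cross-section = 0.13 × 0.35 = 0.0455 mm².
Path length: 247000 mm³ / 0.0455 mm² → 5428571.4 mm.
Extrusion time = 5428571.4 / 115 = 47205 s.
47205 s = 13.11 hours.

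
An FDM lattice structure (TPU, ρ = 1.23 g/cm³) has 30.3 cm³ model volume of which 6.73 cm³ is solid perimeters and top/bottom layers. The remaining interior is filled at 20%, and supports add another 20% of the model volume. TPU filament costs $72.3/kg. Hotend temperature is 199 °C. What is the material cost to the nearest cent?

Volume inside the shell = 30.3 − 6.73 = 23.57 cm³.
Infill volume = 0.20 × 23.57, so 4.714 cm³.
Support = 0.20 × 30.3 = 6.06 cm³.
Total printed volume = 6.73 + 4.714 + 6.06 = 17.504 cm³.
Mass = 17.504 × 1.23 = 21.52992 g.
At $72.3/kg: 21.52992/1000 × 72.3 = $1.56.

$1.56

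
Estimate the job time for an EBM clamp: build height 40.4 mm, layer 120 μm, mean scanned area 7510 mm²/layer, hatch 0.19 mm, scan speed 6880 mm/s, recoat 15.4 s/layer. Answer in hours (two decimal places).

1.98 hours

Number of layers: 40.4 / 0.12 → 337 (rounded up).
Per-layer scan distance = 7510 / 0.19 = 39526.3 mm.
Scan time per layer = 39526.3 / 6880 = 5.7451 s.
Time per layer: 5.7451 + 15.4 → 21.1451 s.
Build time = 337 × 21.1451 = 7125.8987 s = 1.98 hours.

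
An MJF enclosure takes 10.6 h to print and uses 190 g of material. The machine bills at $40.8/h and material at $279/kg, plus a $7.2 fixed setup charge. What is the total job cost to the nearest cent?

Time charge: 40.8 × 10.6 → $432.48.
Material cost = 279 × 190/1000 = $53.01.
Total = 432.48 + 53.01 + 7.2 = $492.69.

$492.69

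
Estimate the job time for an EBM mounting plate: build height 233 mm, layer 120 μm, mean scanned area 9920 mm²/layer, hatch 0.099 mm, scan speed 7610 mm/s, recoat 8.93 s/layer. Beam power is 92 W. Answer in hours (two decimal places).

Number of layers: 233 / 0.12 → 1942 (rounded up).
Scan path per layer: 9920 / 0.099 → 100202 mm.
Per-layer scan time: 100202 / 7610 → 13.1671 s.
Time per layer: 13.1671 + 8.93 → 22.0971 s.
1942 layers × 22.0971 s/layer = 42912.5682 s, i.e. 11.92 hours.

11.92 hours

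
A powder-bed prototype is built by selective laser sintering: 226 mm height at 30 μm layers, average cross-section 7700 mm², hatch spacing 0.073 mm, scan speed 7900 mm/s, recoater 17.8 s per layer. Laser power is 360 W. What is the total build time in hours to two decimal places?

Layer count = ceil(226 / 0.03) = 7534.
Scan path per layer = 7700 / 0.073, so 105479.5 mm.
Scan time per layer = 105479.5 / 7900, so 13.3518 s.
Per-layer time: 13.3518 + 17.8 → 31.1518 s.
Build time = 7534 × 31.1518 = 234697.6612 s = 65.19 hours.

65.19 hours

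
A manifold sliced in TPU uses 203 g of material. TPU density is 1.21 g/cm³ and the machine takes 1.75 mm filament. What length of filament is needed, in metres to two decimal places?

Extruded volume: 203/1.21 = 167.7686 cm³ (167768.6 mm³).
A = π r² = π × 0.875² = 2.4053 mm².
L = V/A = 167768.6/2.4053 = 69749.55 mm → 69.75 m.

69.75 m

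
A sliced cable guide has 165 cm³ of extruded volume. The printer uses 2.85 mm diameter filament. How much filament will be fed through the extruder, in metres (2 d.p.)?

Filament cross-section = π × (2.85/2)² = 6.3794 mm².
L = 165000 mm³ / 6.3794 mm² = 25864.5 mm, i.e. 25.86 m.

25.86 m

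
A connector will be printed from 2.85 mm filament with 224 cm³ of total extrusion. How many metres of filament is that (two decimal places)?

Cross-section of 2.85 mm filament: π·(2.85/2)² = 6.3794 mm².
Length = 224 cm³ / 6.3794 mm² = 224000 / 6.3794 = 35113.02 mm = 35.11 m.

35.11 m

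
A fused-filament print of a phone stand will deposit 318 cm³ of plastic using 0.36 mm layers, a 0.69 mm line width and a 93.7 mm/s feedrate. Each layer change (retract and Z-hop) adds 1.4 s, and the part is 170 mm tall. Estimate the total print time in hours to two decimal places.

Bead cross-section: 0.36 × 0.69 → 0.2484 mm².
Path length: 318000 mm³ / 0.2484 mm² → 1280193.2 mm.
Extrusion time: 1280193.2 / 93.7 → 13662.7 s.
Number of layers: 170 / 0.36 → 473 (rounded up).
Non-print overhead = 473 × 1.4, so 662.2 s.
Altogether 13662.7 + 662.2 = 14324.9 s, i.e. 3.98 hours.

3.98 hours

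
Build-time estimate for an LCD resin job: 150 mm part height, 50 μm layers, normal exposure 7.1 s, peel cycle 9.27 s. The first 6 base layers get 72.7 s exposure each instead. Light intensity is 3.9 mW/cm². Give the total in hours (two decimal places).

13.75 hours

Layer count = ceil(150 / 0.05) = 3000.
Base layers: 6 × (72.7 + 9.27) → 491.82 s.
Remaining layers = 2994 × (7.1 + 9.27) = 49011.78 s.
Total = 491.82 + 49011.78 = 49503.6 s = 13.75 hours.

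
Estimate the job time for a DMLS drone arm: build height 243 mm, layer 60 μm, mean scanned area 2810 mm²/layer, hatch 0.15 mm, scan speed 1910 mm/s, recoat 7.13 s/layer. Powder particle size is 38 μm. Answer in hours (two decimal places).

Layer count = ceil(243 / 0.06) = 4050.
Per-layer scan distance: 2810 / 0.15 → 18733.3 mm.
Scan time per layer = 18733.3 / 1910 = 9.808 s.
Layer cycle = 9.808 + 7.13, so 16.938 s.
Total: 4050 × 16.938 s = 68598.9 s → 19.06 hours.

19.06 hours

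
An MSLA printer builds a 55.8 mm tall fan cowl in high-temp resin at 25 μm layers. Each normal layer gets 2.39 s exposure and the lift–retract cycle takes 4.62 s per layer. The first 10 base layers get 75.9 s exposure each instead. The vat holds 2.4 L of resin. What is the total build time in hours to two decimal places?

Number of layers: 55.8 / 0.025 → 2232 (rounded up).
Burn-in layers: 10 × (75.9 + 4.62) → 805.2 s.
Remaining layers = 2222 × (2.39 + 4.62), so 15576.22 s.
Sum: 805.2 + 15576.22 = 16381.42 s → 4.55 hours.

4.55 hours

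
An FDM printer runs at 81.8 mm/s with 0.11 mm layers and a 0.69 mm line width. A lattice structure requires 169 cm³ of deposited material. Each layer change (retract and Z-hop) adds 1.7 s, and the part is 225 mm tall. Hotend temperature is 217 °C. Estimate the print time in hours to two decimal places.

Extrusion cross-section: 0.11 × 0.69 → 0.0759 mm².
Path length: 169000 mm³ / 0.0759 mm² → 2226614 mm.
Time extruding: 2226614 / 81.8 → 27220.2 s.
Number of layers: 225 / 0.11 → 2046 (rounded up).
Non-print overhead = 2046 × 1.7 = 3478.2 s.
Altogether 27220.2 + 3478.2 = 30698.4 s, i.e. 8.53 hours.

8.53 hours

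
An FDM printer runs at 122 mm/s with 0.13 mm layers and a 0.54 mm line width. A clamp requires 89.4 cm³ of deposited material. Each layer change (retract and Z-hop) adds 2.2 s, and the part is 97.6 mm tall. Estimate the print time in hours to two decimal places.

Extrusion cross-section = 0.13 × 0.54, so 0.0702 mm².
Total extruded path = 89400/0.0702 = 1273504.3 mm.
Time extruding = 1273504.3 / 122, so 10438.6 s.
Layers = ⌈97.6/0.13⌉ = 751.
Layer-change overhead = 751 × 2.2, so 1652.2 s.
Altogether 10438.6 + 1652.2 = 12090.8 s, i.e. 3.36 hours.

3.36 hours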